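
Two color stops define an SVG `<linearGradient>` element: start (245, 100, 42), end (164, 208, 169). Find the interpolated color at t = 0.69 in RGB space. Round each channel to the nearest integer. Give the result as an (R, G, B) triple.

R = 245 + 0.69 × (164 − 245) = 245 + 0.69 × -81 = 189.11 → 189
G = 100 + 0.69 × (208 − 100) = 100 + 0.69 × 108 = 174.52 → 175
B = 42 + 0.69 × (169 − 42) = 42 + 0.69 × 127 = 129.63 → 130

(189, 175, 130)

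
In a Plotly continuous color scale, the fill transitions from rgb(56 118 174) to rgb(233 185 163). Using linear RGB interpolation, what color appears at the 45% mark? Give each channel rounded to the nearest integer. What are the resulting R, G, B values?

(136, 148, 169)

45% corresponds to t = 0.45.
R = 56 + 0.45 × (233 − 56) = 56 + 0.45 × 177 = 135.65 → 136
G = 118 + 0.45 × (185 − 118) = 118 + 0.45 × 67 = 148.15 → 148
B = 174 + 0.45 × (163 − 174) = 174 + 0.45 × -11 = 169.05 → 169
So the blended color is (136, 148, 169), about #8894a9.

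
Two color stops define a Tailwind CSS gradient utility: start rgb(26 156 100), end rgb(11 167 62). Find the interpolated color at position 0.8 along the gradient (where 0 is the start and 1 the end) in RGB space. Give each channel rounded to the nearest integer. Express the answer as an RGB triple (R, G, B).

R = 26 + 0.8 × (11 − 26) = 26 + 0.8 × -15 = 14 → 14
G = 156 + 0.8 × (167 − 156) = 156 + 0.8 × 11 = 164.8 → 165
B = 100 + 0.8 × (62 − 100) = 100 + 0.8 × -38 = 69.6 → 70

(14, 165, 70)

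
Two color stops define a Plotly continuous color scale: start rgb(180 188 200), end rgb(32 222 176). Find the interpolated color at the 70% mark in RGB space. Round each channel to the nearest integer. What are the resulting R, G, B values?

(76, 212, 183)

70% corresponds to t = 0.7.
R = 180 + 0.7 × (32 − 180) = 180 + 0.7 × -148 = 76.4 → 76
G = 188 + 0.7 × (222 − 188) = 188 + 0.7 × 34 = 211.8 → 212
B = 200 + 0.7 × (176 − 200) = 200 + 0.7 × -24 = 183.2 → 183
So the blended color is (76, 212, 183), about #4cd4b7.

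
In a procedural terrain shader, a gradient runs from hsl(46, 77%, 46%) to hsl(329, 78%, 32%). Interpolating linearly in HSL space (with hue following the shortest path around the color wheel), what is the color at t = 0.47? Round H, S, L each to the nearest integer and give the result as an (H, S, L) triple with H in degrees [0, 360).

Hue: 329 − 46 = 283°, but |283| > 180 so the shorter arc goes the other way: Δh = 283 − 360 = -77°.
H = 46 + 0.47 × (-77) = 9.81 → 10°
S = 77 + 0.47 × (78 − 77) = 77.47 → 77%
L = 46 + 0.47 × (32 − 46) = 39.42 → 39%

(10, 77, 39)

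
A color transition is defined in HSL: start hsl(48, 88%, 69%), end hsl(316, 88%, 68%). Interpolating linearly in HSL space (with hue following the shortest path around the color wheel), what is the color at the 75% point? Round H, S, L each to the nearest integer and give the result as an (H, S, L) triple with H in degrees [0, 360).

Hue: 316 − 48 = 268°, but |268| > 180 so the shorter arc goes the other way: Δh = 268 − 360 = -92°.
H = 48 + 0.75 × (-92) = -21 → -21 → -21 mod 360 = 339°
S = 88 + 0.75 × (88 − 88) = 88 → 88%
L = 69 + 0.75 × (68 − 69) = 68.25 → 68%

(339, 88, 68)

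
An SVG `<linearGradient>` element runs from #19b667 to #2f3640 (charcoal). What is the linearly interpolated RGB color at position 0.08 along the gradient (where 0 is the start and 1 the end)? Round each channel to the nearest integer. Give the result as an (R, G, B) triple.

(27, 172, 100)

#19b667 → (25, 182, 103); #2f3640 → (47, 54, 64).
R = 25 + 0.08 × (47 − 25) = 25 + 0.08 × 22 = 26.76 → 27
G = 182 + 0.08 × (54 − 182) = 182 + 0.08 × -128 = 171.76 → 172
B = 103 + 0.08 × (64 − 103) = 103 + 0.08 × -39 = 99.88 → 100
So the blended color is (27, 172, 100), about #1bac64.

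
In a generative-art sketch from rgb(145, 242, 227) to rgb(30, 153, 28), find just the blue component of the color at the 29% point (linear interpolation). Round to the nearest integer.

B = 227 + 0.29 × (28 − 227) = 169.29 → 169

169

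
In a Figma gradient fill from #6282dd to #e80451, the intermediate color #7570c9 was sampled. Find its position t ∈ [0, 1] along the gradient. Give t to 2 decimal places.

Invert the lerp on the B channel (largest span, 140): t = (201 − 221) / (81 − 221) = -20/-140 = 0.14286.
Check on R: (117 − 98)/(232 − 98) = 0.1418 ✓

0.14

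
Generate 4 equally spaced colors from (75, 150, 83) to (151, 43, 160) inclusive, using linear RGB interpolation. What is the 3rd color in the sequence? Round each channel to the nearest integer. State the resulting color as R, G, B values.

(126, 79, 134)

With 4 swatches and endpoints inclusive, swatch 3 sits at t = (3 − 1)/(4 − 1) = 2/3 ≈ 0.6667.
R = 75 + 0.6667 × (151 − 75) = 125.669 → 126
G = 150 + 0.6667 × (43 − 150) = 78.663 → 79
B = 83 + 0.6667 × (160 − 83) = 134.336 → 134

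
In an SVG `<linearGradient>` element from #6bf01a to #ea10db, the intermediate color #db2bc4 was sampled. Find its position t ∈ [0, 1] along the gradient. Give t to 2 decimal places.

Invert the lerp on the G channel (largest span, 224): t = (43 − 240) / (16 − 240) = -197/-224 = 0.87946.
Check on R: (219 − 107)/(234 − 107) = 0.8819 ✓

0.88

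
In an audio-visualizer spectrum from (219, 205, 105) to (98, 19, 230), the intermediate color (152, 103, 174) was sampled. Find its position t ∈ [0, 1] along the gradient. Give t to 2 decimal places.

Invert the lerp on the G channel (largest span, 186): t = (103 − 205) / (19 − 205) = -102/-186 = 0.54839.
Check on R: (152 − 219)/(98 − 219) = 0.5537 ✓

0.55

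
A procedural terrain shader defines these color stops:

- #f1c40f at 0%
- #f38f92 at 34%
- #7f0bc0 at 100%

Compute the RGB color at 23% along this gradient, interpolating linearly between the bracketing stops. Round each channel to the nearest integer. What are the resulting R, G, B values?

23% lies between the 0% and 34% stops, so the local fraction is t = (23 − 0)/(34 − 0) = 23/34 ≈ 0.6765.
#f1c40f → (241, 196, 15); #f38f92 → (243, 143, 146).
R = 241 + 0.6765 × (243 − 241) = 242.353 → 242
G = 196 + 0.6765 × (143 − 196) = 160.145 → 160
B = 15 + 0.6765 × (146 − 15) = 103.621 → 104

(242, 160, 104)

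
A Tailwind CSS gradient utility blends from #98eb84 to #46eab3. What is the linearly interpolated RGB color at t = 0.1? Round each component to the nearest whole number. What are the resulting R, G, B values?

(144, 235, 137)

#98eb84 → (152, 235, 132); #46eab3 → (70, 234, 179).
R = 152 + 0.1 × (70 − 152) = 152 + 0.1 × -82 = 143.8 → 144
G = 235 + 0.1 × (234 − 235) = 235 + 0.1 × -1 = 234.9 → 235
B = 132 + 0.1 × (179 − 132) = 132 + 0.1 × 47 = 136.7 → 137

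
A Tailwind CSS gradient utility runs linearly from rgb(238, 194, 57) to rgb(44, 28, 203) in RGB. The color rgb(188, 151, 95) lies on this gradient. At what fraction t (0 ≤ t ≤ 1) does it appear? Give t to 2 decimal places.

Invert the lerp on the R channel (largest span, 194): t = (188 − 238) / (44 − 238) = -50/-194 = 0.25773.
Check on G: (151 − 194)/(28 − 194) = 0.259 ✓

0.26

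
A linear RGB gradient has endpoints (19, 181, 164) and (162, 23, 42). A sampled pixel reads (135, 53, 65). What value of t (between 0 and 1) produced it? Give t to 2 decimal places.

Invert the lerp on the G channel (largest span, 158): t = (53 − 181) / (23 − 181) = -128/-158 = 0.81013.
Check on R: (135 − 19)/(162 − 19) = 0.8112 ✓

0.81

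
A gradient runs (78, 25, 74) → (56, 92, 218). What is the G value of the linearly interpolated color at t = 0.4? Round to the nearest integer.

G = 25 + 0.4 × (92 − 25) = 51.8 → 52

52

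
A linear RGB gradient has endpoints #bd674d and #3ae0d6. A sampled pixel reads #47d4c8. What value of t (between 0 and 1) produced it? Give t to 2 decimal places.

Invert the lerp on the B channel (largest span, 137): t = (200 − 77) / (214 − 77) = 123/137 = 0.89781.
Check on R: (71 − 189)/(58 − 189) = 0.9008 ✓

0.90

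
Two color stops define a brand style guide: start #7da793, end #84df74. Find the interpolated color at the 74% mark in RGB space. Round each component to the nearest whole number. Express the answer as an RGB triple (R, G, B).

(130, 208, 124)

#7da793 → (125, 167, 147); #84df74 → (132, 223, 116).
74% corresponds to t = 0.74.
R = 125 + 0.74 × (132 − 125) = 125 + 0.74 × 7 = 130.18 → 130
G = 167 + 0.74 × (223 − 167) = 167 + 0.74 × 56 = 208.44 → 208
B = 147 + 0.74 × (116 − 147) = 147 + 0.74 × -31 = 124.06 → 124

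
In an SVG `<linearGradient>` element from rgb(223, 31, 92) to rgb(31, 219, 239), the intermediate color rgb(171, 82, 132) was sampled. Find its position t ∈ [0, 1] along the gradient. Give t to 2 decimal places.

0.27

Invert the lerp on the R channel (largest span, 192): t = (171 − 223) / (31 − 223) = -52/-192 = 0.27083.
Check on G: (82 − 31)/(219 − 31) = 0.2713 ✓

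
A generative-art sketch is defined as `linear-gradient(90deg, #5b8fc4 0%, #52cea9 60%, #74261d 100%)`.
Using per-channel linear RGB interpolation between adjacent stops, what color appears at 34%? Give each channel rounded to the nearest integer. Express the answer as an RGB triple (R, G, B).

34% lies between the 0% and 60% stops, so the local fraction is t = (34 − 0)/(60 − 0) = 34/60 ≈ 0.5667.
#5b8fc4 → (91, 143, 196); #52cea9 → (82, 206, 169).
R = 91 + 0.5667 × (82 − 91) = 85.9 → 86
G = 143 + 0.5667 × (206 − 143) = 178.702 → 179
B = 196 + 0.5667 × (169 − 196) = 180.699 → 181

(86, 179, 181)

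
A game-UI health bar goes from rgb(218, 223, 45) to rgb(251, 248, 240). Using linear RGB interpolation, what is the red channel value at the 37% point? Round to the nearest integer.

230

R = 218 + 0.37 × (251 − 218) = 230.21 → 230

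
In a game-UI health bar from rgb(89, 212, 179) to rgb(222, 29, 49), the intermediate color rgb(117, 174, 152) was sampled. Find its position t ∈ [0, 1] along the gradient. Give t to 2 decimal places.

0.21

Invert the lerp on the G channel (largest span, 183): t = (174 − 212) / (29 − 212) = -38/-183 = 0.20765.
Check on R: (117 − 89)/(222 − 89) = 0.2105 ✓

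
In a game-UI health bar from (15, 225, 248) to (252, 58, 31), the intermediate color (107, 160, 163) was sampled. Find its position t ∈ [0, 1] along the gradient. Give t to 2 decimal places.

Invert the lerp on the R channel (largest span, 237): t = (107 − 15) / (252 − 15) = 92/237 = 0.38819.
Check on G: (160 − 225)/(58 − 225) = 0.3892 ✓

0.39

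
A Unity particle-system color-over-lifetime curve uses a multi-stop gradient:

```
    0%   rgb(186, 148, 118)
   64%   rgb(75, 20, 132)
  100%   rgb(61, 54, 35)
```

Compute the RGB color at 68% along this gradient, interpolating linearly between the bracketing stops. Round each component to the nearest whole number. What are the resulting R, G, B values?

68% lies between the 64% and 100% stops, so the local fraction is t = (68 − 64)/(100 − 64) = 4/36 ≈ 0.1111.
R = 75 + 0.1111 × (61 − 75) = 73.445 → 73
G = 20 + 0.1111 × (54 − 20) = 23.777 → 24
B = 132 + 0.1111 × (35 − 132) = 121.223 → 121

(73, 24, 121)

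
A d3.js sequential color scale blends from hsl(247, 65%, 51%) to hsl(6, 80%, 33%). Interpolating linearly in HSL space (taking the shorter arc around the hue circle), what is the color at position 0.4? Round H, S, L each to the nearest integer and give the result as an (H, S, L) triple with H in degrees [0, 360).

Hue: 6 − 247 = -241°, but |-241| > 180 so the shorter arc goes the other way: Δh = -241 + 360 = 119°.
H = 247 + 0.4 × (119) = 294.6 → 295°
S = 65 + 0.4 × (80 − 65) = 71 → 71%
L = 51 + 0.4 × (33 − 51) = 43.8 → 44%

(295, 71, 44)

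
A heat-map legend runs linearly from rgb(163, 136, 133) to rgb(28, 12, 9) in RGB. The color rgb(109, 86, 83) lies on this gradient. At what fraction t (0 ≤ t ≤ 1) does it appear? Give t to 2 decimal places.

0.40

Invert the lerp on the R channel (largest span, 135): t = (109 − 163) / (28 − 163) = -54/-135 = 0.4.
Check on G: (86 − 136)/(12 − 136) = 0.4032 ✓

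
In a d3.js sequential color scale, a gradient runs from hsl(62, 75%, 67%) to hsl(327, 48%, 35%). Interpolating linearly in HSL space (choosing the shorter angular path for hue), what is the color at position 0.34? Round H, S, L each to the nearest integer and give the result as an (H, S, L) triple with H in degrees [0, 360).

(30, 66, 56)

Hue: 327 − 62 = 265°, but |265| > 180 so the shorter arc goes the other way: Δh = 265 − 360 = -95°.
H = 62 + 0.34 × (-95) = 29.7 → 30°
S = 75 + 0.34 × (48 − 75) = 65.82 → 66%
L = 67 + 0.34 × (35 − 67) = 56.12 → 56%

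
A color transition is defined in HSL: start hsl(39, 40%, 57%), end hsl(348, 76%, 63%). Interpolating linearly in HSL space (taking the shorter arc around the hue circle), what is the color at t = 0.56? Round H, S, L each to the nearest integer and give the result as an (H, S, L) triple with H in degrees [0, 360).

Hue: 348 − 39 = 309°, but |309| > 180 so the shorter arc goes the other way: Δh = 309 − 360 = -51°.
H = 39 + 0.56 × (-51) = 10.44 → 10°
S = 40 + 0.56 × (76 − 40) = 60.16 → 60%
L = 57 + 0.56 × (63 − 57) = 60.36 → 60%

(10, 60, 60)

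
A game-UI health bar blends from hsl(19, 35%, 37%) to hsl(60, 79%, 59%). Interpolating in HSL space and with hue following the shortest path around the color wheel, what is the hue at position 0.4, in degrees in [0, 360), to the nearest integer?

Hue arc: Δh = 60 − 19 = 41° (|Δh| ≤ 180, already the shorter path).
H = 19 + 0.4 × (41) = 35.4 → 35°

35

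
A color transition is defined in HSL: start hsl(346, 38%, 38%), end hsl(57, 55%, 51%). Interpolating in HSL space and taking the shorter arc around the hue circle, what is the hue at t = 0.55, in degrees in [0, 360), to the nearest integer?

25

Hue: 57 − 346 = -289°, but |-289| > 180 so the shorter arc goes the other way: Δh = -289 + 360 = 71°.
H = 346 + 0.55 × (71) = 385.05 → 385 → 385 mod 360 = 25°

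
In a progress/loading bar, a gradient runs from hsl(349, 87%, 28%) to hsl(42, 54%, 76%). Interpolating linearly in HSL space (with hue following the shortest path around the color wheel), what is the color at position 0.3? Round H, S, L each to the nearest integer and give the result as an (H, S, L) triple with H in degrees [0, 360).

(5, 77, 42)

Hue: 42 − 349 = -307°, but |-307| > 180 so the shorter arc goes the other way: Δh = -307 + 360 = 53°.
H = 349 + 0.3 × (53) = 364.9 → 365 → 365 mod 360 = 5°
S = 87 + 0.3 × (54 − 87) = 77.1 → 77%
L = 28 + 0.3 × (76 − 28) = 42.4 → 42%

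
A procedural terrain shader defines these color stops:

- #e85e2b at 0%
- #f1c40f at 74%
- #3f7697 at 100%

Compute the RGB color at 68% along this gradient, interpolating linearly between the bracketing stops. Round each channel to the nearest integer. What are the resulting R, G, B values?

(240, 188, 17)

68% lies between the 0% and 74% stops, so the local fraction is t = (68 − 0)/(74 − 0) = 68/74 ≈ 0.9189.
#e85e2b → (232, 94, 43); #f1c40f → (241, 196, 15).
R = 232 + 0.9189 × (241 − 232) = 240.27 → 240
G = 94 + 0.9189 × (196 − 94) = 187.728 → 188
B = 43 + 0.9189 × (15 − 43) = 17.271 → 17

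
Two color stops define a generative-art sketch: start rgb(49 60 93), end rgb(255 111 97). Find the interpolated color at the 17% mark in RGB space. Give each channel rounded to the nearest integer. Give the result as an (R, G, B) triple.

(84, 69, 94)

17% corresponds to t = 0.17.
R = 49 + 0.17 × (255 − 49) = 49 + 0.17 × 206 = 84.02 → 84
G = 60 + 0.17 × (111 − 60) = 60 + 0.17 × 51 = 68.67 → 69
B = 93 + 0.17 × (97 − 93) = 93 + 0.17 × 4 = 93.68 → 94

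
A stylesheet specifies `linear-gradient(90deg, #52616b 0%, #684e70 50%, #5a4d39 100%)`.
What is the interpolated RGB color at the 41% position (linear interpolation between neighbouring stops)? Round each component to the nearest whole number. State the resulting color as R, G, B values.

41% lies between the 0% and 50% stops, so the local fraction is t = (41 − 0)/(50 − 0) = 41/50 ≈ 0.82.
#52616b → (82, 97, 107); #684e70 → (104, 78, 112).
R = 82 + 0.82 × (104 − 82) = 100.04 → 100
G = 97 + 0.82 × (78 − 97) = 81.42 → 81
B = 107 + 0.82 × (112 − 107) = 111.1 → 111

(100, 81, 111)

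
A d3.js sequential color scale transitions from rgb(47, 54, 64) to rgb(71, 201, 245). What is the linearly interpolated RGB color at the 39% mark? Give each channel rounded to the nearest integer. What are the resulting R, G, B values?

39% corresponds to t = 0.39.
R = 47 + 0.39 × (71 − 47) = 47 + 0.39 × 24 = 56.36 → 56
G = 54 + 0.39 × (201 − 54) = 54 + 0.39 × 147 = 111.33 → 111
B = 64 + 0.39 × (245 − 64) = 64 + 0.39 × 181 = 134.59 → 135

(56, 111, 135)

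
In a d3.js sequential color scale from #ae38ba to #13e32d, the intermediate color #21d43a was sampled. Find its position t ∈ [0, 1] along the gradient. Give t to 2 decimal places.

Invert the lerp on the G channel (largest span, 171): t = (212 − 56) / (227 − 56) = 156/171 = 0.91228.
Check on R: (33 − 174)/(19 − 174) = 0.9097 ✓

0.91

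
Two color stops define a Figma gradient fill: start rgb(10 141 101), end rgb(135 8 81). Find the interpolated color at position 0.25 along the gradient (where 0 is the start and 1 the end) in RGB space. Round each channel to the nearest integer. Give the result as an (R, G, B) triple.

(41, 108, 96)

R = 10 + 0.25 × (135 − 10) = 10 + 0.25 × 125 = 41.25 → 41
G = 141 + 0.25 × (8 − 141) = 141 + 0.25 × -133 = 107.75 → 108
B = 101 + 0.25 × (81 − 101) = 101 + 0.25 × -20 = 96 → 96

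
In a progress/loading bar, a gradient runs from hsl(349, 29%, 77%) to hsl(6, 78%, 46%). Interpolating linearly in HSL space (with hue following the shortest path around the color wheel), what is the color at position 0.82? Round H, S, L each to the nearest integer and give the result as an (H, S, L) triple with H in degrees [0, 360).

(3, 69, 52)

Hue: 6 − 349 = -343°, but |-343| > 180 so the shorter arc goes the other way: Δh = -343 + 360 = 17°.
H = 349 + 0.82 × (17) = 362.94 → 363 → 363 mod 360 = 3°
S = 29 + 0.82 × (78 − 29) = 69.18 → 69%
L = 77 + 0.82 × (46 − 77) = 51.58 → 52%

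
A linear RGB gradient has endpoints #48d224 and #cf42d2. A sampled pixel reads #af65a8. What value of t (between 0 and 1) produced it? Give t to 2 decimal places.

Invert the lerp on the B channel (largest span, 174): t = (168 − 36) / (210 − 36) = 132/174 = 0.75862.
Check on R: (175 − 72)/(207 − 72) = 0.763 ✓

0.76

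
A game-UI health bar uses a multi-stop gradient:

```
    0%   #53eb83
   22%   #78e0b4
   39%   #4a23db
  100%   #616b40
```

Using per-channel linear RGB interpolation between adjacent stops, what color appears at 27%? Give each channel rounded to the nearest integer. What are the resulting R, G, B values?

27% lies between the 22% and 39% stops, so the local fraction is t = (27 − 22)/(39 − 22) = 5/17 ≈ 0.2941.
#78e0b4 → (120, 224, 180); #4a23db → (74, 35, 219).
R = 120 + 0.2941 × (74 − 120) = 106.471 → 106
G = 224 + 0.2941 × (35 − 224) = 168.415 → 168
B = 180 + 0.2941 × (219 − 180) = 191.47 → 191

(106, 168, 191)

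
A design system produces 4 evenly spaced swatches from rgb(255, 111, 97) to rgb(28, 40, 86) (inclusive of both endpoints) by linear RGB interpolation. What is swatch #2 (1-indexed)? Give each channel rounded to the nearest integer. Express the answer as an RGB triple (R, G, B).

(179, 87, 93)

With 4 swatches and endpoints inclusive, swatch 2 sits at t = (2 − 1)/(4 − 1) = 1/3 ≈ 0.3333.
R = 255 + 0.3333 × (28 − 255) = 179.341 → 179
G = 111 + 0.3333 × (40 − 111) = 87.336 → 87
B = 97 + 0.3333 × (86 − 97) = 93.334 → 93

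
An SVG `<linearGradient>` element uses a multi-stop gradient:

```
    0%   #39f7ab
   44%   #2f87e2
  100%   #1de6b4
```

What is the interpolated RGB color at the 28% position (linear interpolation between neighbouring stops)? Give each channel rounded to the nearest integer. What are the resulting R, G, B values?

28% lies between the 0% and 44% stops, so the local fraction is t = (28 − 0)/(44 − 0) = 28/44 ≈ 0.6364.
#39f7ab → (57, 247, 171); #2f87e2 → (47, 135, 226).
R = 57 + 0.6364 × (47 − 57) = 50.636 → 51
G = 247 + 0.6364 × (135 − 247) = 175.723 → 176
B = 171 + 0.6364 × (226 − 171) = 206.002 → 206

(51, 176, 206)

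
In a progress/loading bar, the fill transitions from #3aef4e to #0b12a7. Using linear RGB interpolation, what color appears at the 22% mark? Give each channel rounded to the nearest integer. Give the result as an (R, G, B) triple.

(48, 190, 98)

#3aef4e → (58, 239, 78); #0b12a7 → (11, 18, 167).
22% corresponds to t = 0.22.
R = 58 + 0.22 × (11 − 58) = 58 + 0.22 × -47 = 47.66 → 48
G = 239 + 0.22 × (18 − 239) = 239 + 0.22 × -221 = 190.38 → 190
B = 78 + 0.22 × (167 − 78) = 78 + 0.22 × 89 = 97.58 → 98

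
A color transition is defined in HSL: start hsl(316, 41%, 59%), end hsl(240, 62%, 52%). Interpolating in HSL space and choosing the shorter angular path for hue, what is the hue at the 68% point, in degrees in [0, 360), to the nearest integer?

Hue arc: Δh = 240 − 316 = -76° (|Δh| ≤ 180, already the shorter path).
H = 316 + 0.68 × (-76) = 264.32 → 264°

264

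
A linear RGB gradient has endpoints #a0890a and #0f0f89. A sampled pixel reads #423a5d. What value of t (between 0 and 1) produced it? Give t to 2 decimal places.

Invert the lerp on the R channel (largest span, 145): t = (66 − 160) / (15 − 160) = -94/-145 = 0.64828.
Check on G: (58 − 137)/(15 − 137) = 0.6475 ✓

0.65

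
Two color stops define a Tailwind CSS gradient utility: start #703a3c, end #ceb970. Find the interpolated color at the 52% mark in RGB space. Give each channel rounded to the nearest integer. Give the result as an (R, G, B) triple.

#703a3c → (112, 58, 60); #ceb970 → (206, 185, 112).
52% corresponds to t = 0.52.
R = 112 + 0.52 × (206 − 112) = 112 + 0.52 × 94 = 160.88 → 161
G = 58 + 0.52 × (185 − 58) = 58 + 0.52 × 127 = 124.04 → 124
B = 60 + 0.52 × (112 − 60) = 60 + 0.52 × 52 = 87.04 → 87

(161, 124, 87)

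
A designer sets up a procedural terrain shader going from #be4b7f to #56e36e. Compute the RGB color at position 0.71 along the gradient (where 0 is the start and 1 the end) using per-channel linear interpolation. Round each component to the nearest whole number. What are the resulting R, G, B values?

(116, 183, 115)

#be4b7f → (190, 75, 127); #56e36e → (86, 227, 110).
R = 190 + 0.71 × (86 − 190) = 190 + 0.71 × -104 = 116.16 → 116
G = 75 + 0.71 × (227 − 75) = 75 + 0.71 × 152 = 182.92 → 183
B = 127 + 0.71 × (110 − 127) = 127 + 0.71 × -17 = 114.93 → 115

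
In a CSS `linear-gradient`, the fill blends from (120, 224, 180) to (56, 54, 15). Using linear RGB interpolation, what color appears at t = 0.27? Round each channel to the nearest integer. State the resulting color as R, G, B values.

R = 120 + 0.27 × (56 − 120) = 120 + 0.27 × -64 = 102.72 → 103
G = 224 + 0.27 × (54 − 224) = 224 + 0.27 × -170 = 178.1 → 178
B = 180 + 0.27 × (15 − 180) = 180 + 0.27 × -165 = 135.45 → 135

(103, 178, 135)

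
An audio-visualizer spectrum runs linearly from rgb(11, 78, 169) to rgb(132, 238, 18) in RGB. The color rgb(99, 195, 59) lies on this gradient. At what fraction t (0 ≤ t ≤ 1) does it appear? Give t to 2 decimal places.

0.73

Invert the lerp on the G channel (largest span, 160): t = (195 − 78) / (238 − 78) = 117/160 = 0.73125.
Check on R: (99 − 11)/(132 − 11) = 0.7273 ✓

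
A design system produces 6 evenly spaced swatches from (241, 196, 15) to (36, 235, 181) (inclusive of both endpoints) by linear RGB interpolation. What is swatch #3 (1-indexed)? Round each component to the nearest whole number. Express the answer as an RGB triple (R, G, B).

With 6 swatches and endpoints inclusive, swatch 3 sits at t = (3 − 1)/(6 − 1) = 2/5 ≈ 0.4.
R = 241 + 0.4 × (36 − 241) = 159 → 159
G = 196 + 0.4 × (235 − 196) = 211.6 → 212
B = 15 + 0.4 × (181 − 15) = 81.4 → 81

(159, 212, 81)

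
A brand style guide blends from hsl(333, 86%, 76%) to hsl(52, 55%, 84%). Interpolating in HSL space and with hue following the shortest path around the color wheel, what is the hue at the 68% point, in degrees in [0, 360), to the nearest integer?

27

Hue: 52 − 333 = -281°, but |-281| > 180 so the shorter arc goes the other way: Δh = -281 + 360 = 79°.
H = 333 + 0.68 × (79) = 386.72 → 387 → 387 mod 360 = 27°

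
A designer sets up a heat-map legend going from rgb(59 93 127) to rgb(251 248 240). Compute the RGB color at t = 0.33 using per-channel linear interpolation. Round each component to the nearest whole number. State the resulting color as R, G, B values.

R = 59 + 0.33 × (251 − 59) = 59 + 0.33 × 192 = 122.36 → 122
G = 93 + 0.33 × (248 − 93) = 93 + 0.33 × 155 = 144.15 → 144
B = 127 + 0.33 × (240 − 127) = 127 + 0.33 × 113 = 164.29 → 164

(122, 144, 164)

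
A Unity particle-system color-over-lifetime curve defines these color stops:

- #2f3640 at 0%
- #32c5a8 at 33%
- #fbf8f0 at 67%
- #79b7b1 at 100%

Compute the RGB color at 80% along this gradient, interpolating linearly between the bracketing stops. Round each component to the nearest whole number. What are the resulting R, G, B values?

80% lies between the 67% and 100% stops, so the local fraction is t = (80 − 67)/(100 − 67) = 13/33 ≈ 0.3939.
#fbf8f0 → (251, 248, 240); #79b7b1 → (121, 183, 177).
R = 251 + 0.3939 × (121 − 251) = 199.793 → 200
G = 248 + 0.3939 × (183 − 248) = 222.397 → 222
B = 240 + 0.3939 × (177 − 240) = 215.184 → 215

(200, 222, 215)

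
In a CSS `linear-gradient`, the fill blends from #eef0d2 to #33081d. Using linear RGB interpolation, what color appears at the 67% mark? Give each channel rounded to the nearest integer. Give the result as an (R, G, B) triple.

(113, 85, 89)

#eef0d2 → (238, 240, 210); #33081d → (51, 8, 29).
67% corresponds to t = 0.67.
R = 238 + 0.67 × (51 − 238) = 238 + 0.67 × -187 = 112.71 → 113
G = 240 + 0.67 × (8 − 240) = 240 + 0.67 × -232 = 84.56 → 85
B = 210 + 0.67 × (29 − 210) = 210 + 0.67 × -181 = 88.73 → 89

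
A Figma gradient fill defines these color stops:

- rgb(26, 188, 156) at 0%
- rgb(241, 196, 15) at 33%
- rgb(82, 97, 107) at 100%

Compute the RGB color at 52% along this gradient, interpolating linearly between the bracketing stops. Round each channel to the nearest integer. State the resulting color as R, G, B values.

52% lies between the 33% and 100% stops, so the local fraction is t = (52 − 33)/(100 − 33) = 19/67 ≈ 0.2836.
R = 241 + 0.2836 × (82 − 241) = 195.908 → 196
G = 196 + 0.2836 × (97 − 196) = 167.924 → 168
B = 15 + 0.2836 × (107 − 15) = 41.091 → 41

(196, 168, 41)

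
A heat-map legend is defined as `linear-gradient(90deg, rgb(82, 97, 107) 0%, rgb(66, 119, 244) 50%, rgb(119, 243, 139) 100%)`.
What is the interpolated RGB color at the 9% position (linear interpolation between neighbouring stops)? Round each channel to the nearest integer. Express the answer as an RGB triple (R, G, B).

(79, 101, 132)

9% lies between the 0% and 50% stops, so the local fraction is t = (9 − 0)/(50 − 0) = 9/50 ≈ 0.18.
R = 82 + 0.18 × (66 − 82) = 79.12 → 79
G = 97 + 0.18 × (119 − 97) = 100.96 → 101
B = 107 + 0.18 × (244 − 107) = 131.66 → 132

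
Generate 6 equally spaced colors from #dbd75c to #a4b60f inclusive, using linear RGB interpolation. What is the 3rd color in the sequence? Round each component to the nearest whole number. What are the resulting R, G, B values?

With 6 swatches and endpoints inclusive, swatch 3 sits at t = (3 − 1)/(6 − 1) = 2/5 ≈ 0.4.
#dbd75c → (219, 215, 92); #a4b60f → (164, 182, 15).
R = 219 + 0.4 × (164 − 219) = 197 → 197
G = 215 + 0.4 × (182 − 215) = 201.8 → 202
B = 92 + 0.4 × (15 − 92) = 61.2 → 61

(197, 202, 61)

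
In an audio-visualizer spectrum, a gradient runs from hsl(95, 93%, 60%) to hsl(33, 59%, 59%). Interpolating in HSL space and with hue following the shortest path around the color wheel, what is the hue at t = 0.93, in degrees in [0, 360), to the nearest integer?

Hue arc: Δh = 33 − 95 = -62° (|Δh| ≤ 180, already the shorter path).
H = 95 + 0.93 × (-62) = 37.34 → 37°

37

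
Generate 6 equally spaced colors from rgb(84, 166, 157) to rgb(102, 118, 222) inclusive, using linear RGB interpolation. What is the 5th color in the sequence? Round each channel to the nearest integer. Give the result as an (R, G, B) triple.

(98, 128, 209)

With 6 swatches and endpoints inclusive, swatch 5 sits at t = (5 − 1)/(6 − 1) = 4/5 ≈ 0.8.
R = 84 + 0.8 × (102 − 84) = 98.4 → 98
G = 166 + 0.8 × (118 − 166) = 127.6 → 128
B = 157 + 0.8 × (222 − 157) = 209 → 209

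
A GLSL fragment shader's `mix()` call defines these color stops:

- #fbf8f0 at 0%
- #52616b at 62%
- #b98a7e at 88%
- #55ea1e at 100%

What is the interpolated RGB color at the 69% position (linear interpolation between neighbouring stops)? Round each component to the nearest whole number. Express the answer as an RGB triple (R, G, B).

(110, 108, 112)

69% lies between the 62% and 88% stops, so the local fraction is t = (69 − 62)/(88 − 62) = 7/26 ≈ 0.2692.
#52616b → (82, 97, 107); #b98a7e → (185, 138, 126).
R = 82 + 0.2692 × (185 − 82) = 109.728 → 110
G = 97 + 0.2692 × (138 − 97) = 108.037 → 108
B = 107 + 0.2692 × (126 − 107) = 112.115 → 112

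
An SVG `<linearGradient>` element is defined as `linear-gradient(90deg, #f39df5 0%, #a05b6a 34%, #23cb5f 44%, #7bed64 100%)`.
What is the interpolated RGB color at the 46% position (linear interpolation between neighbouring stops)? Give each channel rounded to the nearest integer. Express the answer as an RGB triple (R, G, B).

(38, 204, 95)

46% lies between the 44% and 100% stops, so the local fraction is t = (46 − 44)/(100 − 44) = 2/56 ≈ 0.0357.
#23cb5f → (35, 203, 95); #7bed64 → (123, 237, 100).
R = 35 + 0.0357 × (123 − 35) = 38.142 → 38
G = 203 + 0.0357 × (237 − 203) = 204.214 → 204
B = 95 + 0.0357 × (100 − 95) = 95.178 → 95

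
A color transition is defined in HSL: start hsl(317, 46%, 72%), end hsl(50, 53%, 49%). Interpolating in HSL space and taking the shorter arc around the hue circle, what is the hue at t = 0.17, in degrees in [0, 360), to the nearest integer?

333

Hue: 50 − 317 = -267°, but |-267| > 180 so the shorter arc goes the other way: Δh = -267 + 360 = 93°.
H = 317 + 0.17 × (93) = 332.81 → 333°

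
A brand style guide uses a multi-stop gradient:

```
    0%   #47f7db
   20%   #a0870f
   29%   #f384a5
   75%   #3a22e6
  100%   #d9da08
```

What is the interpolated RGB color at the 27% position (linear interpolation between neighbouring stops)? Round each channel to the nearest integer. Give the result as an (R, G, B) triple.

(225, 133, 132)

27% lies between the 20% and 29% stops, so the local fraction is t = (27 − 20)/(29 − 20) = 7/9 ≈ 0.7778.
#a0870f → (160, 135, 15); #f384a5 → (243, 132, 165).
R = 160 + 0.7778 × (243 − 160) = 224.557 → 225
G = 135 + 0.7778 × (132 − 135) = 132.667 → 133
B = 15 + 0.7778 × (165 − 15) = 131.67 → 132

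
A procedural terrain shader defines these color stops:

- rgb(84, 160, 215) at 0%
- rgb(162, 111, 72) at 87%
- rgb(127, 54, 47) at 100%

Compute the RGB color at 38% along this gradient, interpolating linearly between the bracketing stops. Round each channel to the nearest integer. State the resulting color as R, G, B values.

38% lies between the 0% and 87% stops, so the local fraction is t = (38 − 0)/(87 − 0) = 38/87 ≈ 0.4368.
R = 84 + 0.4368 × (162 − 84) = 118.07 → 118
G = 160 + 0.4368 × (111 − 160) = 138.597 → 139
B = 215 + 0.4368 × (72 − 215) = 152.538 → 153

(118, 139, 153)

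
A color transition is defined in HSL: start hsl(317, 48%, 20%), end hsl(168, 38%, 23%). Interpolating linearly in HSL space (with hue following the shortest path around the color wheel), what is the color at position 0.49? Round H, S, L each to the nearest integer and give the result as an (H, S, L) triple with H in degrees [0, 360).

Hue arc: Δh = 168 − 317 = -149° (|Δh| ≤ 180, already the shorter path).
H = 317 + 0.49 × (-149) = 243.99 → 244°
S = 48 + 0.49 × (38 − 48) = 43.1 → 43%
L = 20 + 0.49 × (23 − 20) = 21.47 → 21%

(244, 43, 21)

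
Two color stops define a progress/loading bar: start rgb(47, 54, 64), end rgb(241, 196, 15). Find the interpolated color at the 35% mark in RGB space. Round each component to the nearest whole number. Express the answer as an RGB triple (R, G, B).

(115, 104, 47)

35% corresponds to t = 0.35.
R = 47 + 0.35 × (241 − 47) = 47 + 0.35 × 194 = 114.9 → 115
G = 54 + 0.35 × (196 − 54) = 54 + 0.35 × 142 = 103.7 → 104
B = 64 + 0.35 × (15 − 64) = 64 + 0.35 × -49 = 46.85 → 47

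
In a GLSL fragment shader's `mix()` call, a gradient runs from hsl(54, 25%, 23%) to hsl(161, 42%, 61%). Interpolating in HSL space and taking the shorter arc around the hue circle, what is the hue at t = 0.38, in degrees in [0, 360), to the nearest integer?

Hue arc: Δh = 161 − 54 = 107° (|Δh| ≤ 180, already the shorter path).
H = 54 + 0.38 × (107) = 94.66 → 95°

95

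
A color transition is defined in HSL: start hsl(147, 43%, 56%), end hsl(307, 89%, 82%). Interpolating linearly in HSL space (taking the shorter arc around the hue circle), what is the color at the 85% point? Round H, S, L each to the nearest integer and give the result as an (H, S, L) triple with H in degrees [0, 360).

Hue arc: Δh = 307 − 147 = 160° (|Δh| ≤ 180, already the shorter path).
H = 147 + 0.85 × (160) = 283 → 283°
S = 43 + 0.85 × (89 − 43) = 82.1 → 82%
L = 56 + 0.85 × (82 − 56) = 78.1 → 78%

(283, 82, 78)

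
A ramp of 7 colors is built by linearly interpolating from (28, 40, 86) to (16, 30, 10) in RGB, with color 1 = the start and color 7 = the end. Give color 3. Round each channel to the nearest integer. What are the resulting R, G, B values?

With 7 swatches and endpoints inclusive, swatch 3 sits at t = (3 − 1)/(7 − 1) = 2/6 ≈ 0.3333.
R = 28 + 0.3333 × (16 − 28) = 24 → 24
G = 40 + 0.3333 × (30 − 40) = 36.667 → 37
B = 86 + 0.3333 × (10 − 86) = 60.669 → 61

(24, 37, 61)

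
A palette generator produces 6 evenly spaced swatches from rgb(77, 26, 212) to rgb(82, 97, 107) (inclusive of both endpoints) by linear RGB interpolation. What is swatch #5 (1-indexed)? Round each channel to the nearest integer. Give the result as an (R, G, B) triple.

(81, 83, 128)

With 6 swatches and endpoints inclusive, swatch 5 sits at t = (5 − 1)/(6 − 1) = 4/5 ≈ 0.8.
R = 77 + 0.8 × (82 − 77) = 81 → 81
G = 26 + 0.8 × (97 − 26) = 82.8 → 83
B = 212 + 0.8 × (107 − 212) = 128 → 128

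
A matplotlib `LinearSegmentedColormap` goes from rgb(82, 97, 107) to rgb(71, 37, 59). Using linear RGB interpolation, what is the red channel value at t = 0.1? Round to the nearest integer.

R = 82 + 0.1 × (71 − 82) = 80.9 → 81

81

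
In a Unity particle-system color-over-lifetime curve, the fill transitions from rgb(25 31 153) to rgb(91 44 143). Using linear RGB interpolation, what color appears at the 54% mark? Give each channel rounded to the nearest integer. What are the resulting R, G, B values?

54% corresponds to t = 0.54.
R = 25 + 0.54 × (91 − 25) = 25 + 0.54 × 66 = 60.64 → 61
G = 31 + 0.54 × (44 − 31) = 31 + 0.54 × 13 = 38.02 → 38
B = 153 + 0.54 × (143 − 153) = 153 + 0.54 × -10 = 147.6 → 148

(61, 38, 148)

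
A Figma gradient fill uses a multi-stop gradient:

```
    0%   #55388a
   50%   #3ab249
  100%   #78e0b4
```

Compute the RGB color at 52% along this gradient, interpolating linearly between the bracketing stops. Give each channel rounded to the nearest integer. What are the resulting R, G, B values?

52% lies between the 50% and 100% stops, so the local fraction is t = (52 − 50)/(100 − 50) = 2/50 ≈ 0.04.
#3ab249 → (58, 178, 73); #78e0b4 → (120, 224, 180).
R = 58 + 0.04 × (120 − 58) = 60.48 → 60
G = 178 + 0.04 × (224 − 178) = 179.84 → 180
B = 73 + 0.04 × (180 − 73) = 77.28 → 77

(60, 180, 77)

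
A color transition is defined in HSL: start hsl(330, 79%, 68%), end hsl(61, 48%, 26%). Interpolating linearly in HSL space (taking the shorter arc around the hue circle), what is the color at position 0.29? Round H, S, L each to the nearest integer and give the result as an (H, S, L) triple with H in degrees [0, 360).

Hue: 61 − 330 = -269°, but |-269| > 180 so the shorter arc goes the other way: Δh = -269 + 360 = 91°.
H = 330 + 0.29 × (91) = 356.39 → 356°
S = 79 + 0.29 × (48 − 79) = 70.01 → 70%
L = 68 + 0.29 × (26 − 68) = 55.82 → 56%

(356, 70, 56)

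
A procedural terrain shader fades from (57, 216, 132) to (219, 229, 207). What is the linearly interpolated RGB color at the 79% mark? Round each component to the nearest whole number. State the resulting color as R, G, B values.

(185, 226, 191)

79% corresponds to t = 0.79.
R = 57 + 0.79 × (219 − 57) = 57 + 0.79 × 162 = 184.98 → 185
G = 216 + 0.79 × (229 − 216) = 216 + 0.79 × 13 = 226.27 → 226
B = 132 + 0.79 × (207 − 132) = 132 + 0.79 × 75 = 191.25 → 191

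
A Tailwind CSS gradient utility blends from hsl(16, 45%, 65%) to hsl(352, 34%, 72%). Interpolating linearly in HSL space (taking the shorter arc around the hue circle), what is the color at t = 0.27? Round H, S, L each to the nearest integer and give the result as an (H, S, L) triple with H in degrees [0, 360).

Hue: 352 − 16 = 336°, but |336| > 180 so the shorter arc goes the other way: Δh = 336 − 360 = -24°.
H = 16 + 0.27 × (-24) = 9.52 → 10°
S = 45 + 0.27 × (34 − 45) = 42.03 → 42%
L = 65 + 0.27 × (72 − 65) = 66.89 → 67%

(10, 42, 67)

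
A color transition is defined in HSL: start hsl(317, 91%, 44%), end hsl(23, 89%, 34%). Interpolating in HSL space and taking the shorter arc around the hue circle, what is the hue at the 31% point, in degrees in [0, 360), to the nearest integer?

337

Hue: 23 − 317 = -294°, but |-294| > 180 so the shorter arc goes the other way: Δh = -294 + 360 = 66°.
H = 317 + 0.31 × (66) = 337.46 → 337°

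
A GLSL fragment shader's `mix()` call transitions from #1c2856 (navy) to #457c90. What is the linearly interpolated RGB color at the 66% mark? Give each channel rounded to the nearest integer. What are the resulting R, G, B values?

(55, 95, 124)

#1c2856 → (28, 40, 86); #457c90 → (69, 124, 144).
66% corresponds to t = 0.66.
R = 28 + 0.66 × (69 − 28) = 28 + 0.66 × 41 = 55.06 → 55
G = 40 + 0.66 × (124 − 40) = 40 + 0.66 × 84 = 95.44 → 95
B = 86 + 0.66 × (144 − 86) = 86 + 0.66 × 58 = 124.28 → 124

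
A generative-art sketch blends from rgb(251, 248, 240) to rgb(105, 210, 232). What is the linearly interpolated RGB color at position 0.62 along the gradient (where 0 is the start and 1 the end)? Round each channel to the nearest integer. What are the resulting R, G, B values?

(160, 224, 235)

R = 251 + 0.62 × (105 − 251) = 251 + 0.62 × -146 = 160.48 → 160
G = 248 + 0.62 × (210 − 248) = 248 + 0.62 × -38 = 224.44 → 224
B = 240 + 0.62 × (232 − 240) = 240 + 0.62 × -8 = 235.04 → 235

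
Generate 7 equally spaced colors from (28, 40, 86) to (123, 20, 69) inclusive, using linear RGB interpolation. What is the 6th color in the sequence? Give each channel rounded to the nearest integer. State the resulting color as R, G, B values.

With 7 swatches and endpoints inclusive, swatch 6 sits at t = (6 − 1)/(7 − 1) = 5/6 ≈ 0.8333.
R = 28 + 0.8333 × (123 − 28) = 107.163 → 107
G = 40 + 0.8333 × (20 − 40) = 23.334 → 23
B = 86 + 0.8333 × (69 − 86) = 71.834 → 72

(107, 23, 72)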